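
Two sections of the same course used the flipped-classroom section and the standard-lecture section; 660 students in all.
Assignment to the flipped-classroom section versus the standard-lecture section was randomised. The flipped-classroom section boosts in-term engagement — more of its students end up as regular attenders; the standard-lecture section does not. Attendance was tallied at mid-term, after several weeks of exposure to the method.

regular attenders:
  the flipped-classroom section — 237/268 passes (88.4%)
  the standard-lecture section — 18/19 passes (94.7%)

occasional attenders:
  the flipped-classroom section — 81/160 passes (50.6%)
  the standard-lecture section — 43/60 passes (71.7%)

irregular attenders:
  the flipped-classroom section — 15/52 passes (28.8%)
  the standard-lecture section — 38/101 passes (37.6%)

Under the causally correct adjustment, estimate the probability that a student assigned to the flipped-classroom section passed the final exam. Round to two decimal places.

0.69

Mid-term attendance is downstream of the teaching method. One should not condition on a consequence of treatment, so the overall rates are the right comparison.
So P(outcome | do(the flipped-classroom section)) is just the pooled rate for the flipped-classroom section: 333/480 = 0.694.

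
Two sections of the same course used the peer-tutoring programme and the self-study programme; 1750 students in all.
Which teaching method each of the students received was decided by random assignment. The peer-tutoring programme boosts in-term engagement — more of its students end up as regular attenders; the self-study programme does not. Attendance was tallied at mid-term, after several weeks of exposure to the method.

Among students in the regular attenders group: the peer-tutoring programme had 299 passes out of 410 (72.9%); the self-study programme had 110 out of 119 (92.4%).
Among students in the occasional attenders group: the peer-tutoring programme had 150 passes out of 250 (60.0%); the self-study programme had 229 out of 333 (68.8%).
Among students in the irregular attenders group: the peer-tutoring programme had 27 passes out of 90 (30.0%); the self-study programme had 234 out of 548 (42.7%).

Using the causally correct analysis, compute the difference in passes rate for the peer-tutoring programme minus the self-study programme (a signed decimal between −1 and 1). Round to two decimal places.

The mid-term attendance-specific comparison favours the self-study programme throughout, but the pooled figures favour the peer-tutoring programme. The question is whether to condition on mid-term attendance.
Mid-term attendance lies on the pathway teaching method → mid-term attendance → outcome, so adjusting for it blocks the indirect effect. For the total causal effect of teaching method, use the unadjusted pooled rates.
The causal difference is the pooled difference: 0.635 − 0.573 = +0.062.

+0.06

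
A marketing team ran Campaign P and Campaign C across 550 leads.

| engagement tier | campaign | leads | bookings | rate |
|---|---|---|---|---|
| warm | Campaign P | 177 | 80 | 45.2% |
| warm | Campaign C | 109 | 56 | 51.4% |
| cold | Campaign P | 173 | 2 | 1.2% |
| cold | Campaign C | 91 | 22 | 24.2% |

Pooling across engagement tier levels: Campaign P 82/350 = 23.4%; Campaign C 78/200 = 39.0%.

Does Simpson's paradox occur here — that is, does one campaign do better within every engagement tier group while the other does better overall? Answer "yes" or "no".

no

Within each engagement tier level (warm 45.2% vs 51.4%; cold 1.2% vs 24.2%), Campaign C has the higher rate every time. Pooled: 23.4% vs 39.0% — Campaign C has the higher rate overall. They agree.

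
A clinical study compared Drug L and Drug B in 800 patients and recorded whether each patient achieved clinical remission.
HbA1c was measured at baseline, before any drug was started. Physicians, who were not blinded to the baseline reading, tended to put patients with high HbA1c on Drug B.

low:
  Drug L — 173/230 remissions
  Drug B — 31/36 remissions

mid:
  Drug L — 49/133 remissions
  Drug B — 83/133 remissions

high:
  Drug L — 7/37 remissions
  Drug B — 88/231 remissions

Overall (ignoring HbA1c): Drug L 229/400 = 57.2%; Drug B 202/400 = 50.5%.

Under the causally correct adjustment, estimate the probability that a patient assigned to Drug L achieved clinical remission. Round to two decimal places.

0.44

Here HbA1c is a common cause — it drives both which drug a case falls under and the outcome. The crude comparison mixes populations; the stratum-specific rates are the causally relevant ones.
Standardising Drug L to the population HbA1c mix: 0.333·173/230 + 0.333·49/133 + 0.335·7/37 = 0.436.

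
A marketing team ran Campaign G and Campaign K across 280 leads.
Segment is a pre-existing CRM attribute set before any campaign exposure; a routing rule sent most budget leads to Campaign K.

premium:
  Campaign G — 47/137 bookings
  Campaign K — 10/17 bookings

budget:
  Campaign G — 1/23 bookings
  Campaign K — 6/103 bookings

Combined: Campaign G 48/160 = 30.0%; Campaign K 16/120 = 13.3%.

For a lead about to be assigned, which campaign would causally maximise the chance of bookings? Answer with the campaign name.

Campaign K

The stratified and pooled comparisons disagree (Campaign K wins within each customer segment; Campaign G wins overall), so the answer turns on the causal role of customer segment.
Nothing the campaign does changes customer segment; the imbalance is an allocation artefact. With customer segment also predicting the outcome, the pooled figure is confounded, and the within-stratum comparison is the causal one.
Within each level — premium: 34.3% vs 58.8%; budget: 4.3% vs 5.8% — Campaign K is higher every time.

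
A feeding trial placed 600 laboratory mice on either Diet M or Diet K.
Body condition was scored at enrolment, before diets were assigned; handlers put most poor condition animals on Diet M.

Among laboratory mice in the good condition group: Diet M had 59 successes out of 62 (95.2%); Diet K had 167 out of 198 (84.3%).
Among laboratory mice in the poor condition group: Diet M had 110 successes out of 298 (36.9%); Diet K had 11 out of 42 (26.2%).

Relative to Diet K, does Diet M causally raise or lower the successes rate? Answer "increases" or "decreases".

increases

The stratified and pooled comparisons disagree (Diet M wins within each starting body condition; Diet K wins overall), so the answer turns on the causal role of starting body condition.
Since starting body condition is a pre-existing factor (not a product of the diet) and it affects the outcome on its own, it is a confounder. The stratified rates, not the pooled rate, identify the causal effect.
Within each level — good condition: 95.2% vs 84.3%; poor condition: 36.9% vs 26.2% — Diet M is higher every time.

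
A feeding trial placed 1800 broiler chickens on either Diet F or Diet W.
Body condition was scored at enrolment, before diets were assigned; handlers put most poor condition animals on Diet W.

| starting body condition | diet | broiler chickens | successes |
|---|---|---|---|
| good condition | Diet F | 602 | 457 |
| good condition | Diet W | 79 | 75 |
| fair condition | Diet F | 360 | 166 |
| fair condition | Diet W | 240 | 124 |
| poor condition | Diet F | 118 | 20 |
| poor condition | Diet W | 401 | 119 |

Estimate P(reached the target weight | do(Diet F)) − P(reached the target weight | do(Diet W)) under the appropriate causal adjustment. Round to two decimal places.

Starting body condition differs across diets for reasons unrelated to any effect of the diet itself, and it separately predicts the outcome — a classic confounder. We must compare within starting body condition levels.
Adjusting over the population distribution of starting body condition: 0.378·(0.759−0.949) + 0.333·(0.461−0.517) + 0.288·(0.169−0.297) = -0.127.

-0.13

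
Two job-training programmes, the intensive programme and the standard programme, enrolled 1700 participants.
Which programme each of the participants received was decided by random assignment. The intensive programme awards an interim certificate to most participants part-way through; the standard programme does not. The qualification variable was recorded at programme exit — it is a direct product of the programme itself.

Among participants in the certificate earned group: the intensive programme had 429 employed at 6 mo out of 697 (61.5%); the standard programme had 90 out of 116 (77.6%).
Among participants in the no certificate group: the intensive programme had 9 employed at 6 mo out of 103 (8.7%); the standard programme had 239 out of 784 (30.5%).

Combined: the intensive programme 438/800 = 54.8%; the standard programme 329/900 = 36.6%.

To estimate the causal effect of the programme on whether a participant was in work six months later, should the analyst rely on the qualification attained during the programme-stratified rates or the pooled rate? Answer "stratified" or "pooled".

pooled

Qualification attained during the programme here is a post-treatment variable shaped by the programme; conditioning on it would introduce bias rather than remove it. The overall comparison is the causal one.
Pooled: the intensive programme 54.8% vs the standard programme 36.6%; the intensive programme is higher overall.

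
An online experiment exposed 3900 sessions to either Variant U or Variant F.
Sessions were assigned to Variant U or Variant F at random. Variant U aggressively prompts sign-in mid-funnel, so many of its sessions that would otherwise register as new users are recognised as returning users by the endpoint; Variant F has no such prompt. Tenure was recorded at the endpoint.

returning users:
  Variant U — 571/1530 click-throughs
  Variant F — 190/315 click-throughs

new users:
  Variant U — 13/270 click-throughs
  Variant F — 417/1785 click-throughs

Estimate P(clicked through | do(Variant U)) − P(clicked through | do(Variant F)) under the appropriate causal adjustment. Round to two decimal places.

User tenure is downstream of the variant. One should not condition on a consequence of treatment, so the overall rates are the right comparison.
The causal difference is the pooled difference: 0.324 − 0.289 = +0.035.

+0.04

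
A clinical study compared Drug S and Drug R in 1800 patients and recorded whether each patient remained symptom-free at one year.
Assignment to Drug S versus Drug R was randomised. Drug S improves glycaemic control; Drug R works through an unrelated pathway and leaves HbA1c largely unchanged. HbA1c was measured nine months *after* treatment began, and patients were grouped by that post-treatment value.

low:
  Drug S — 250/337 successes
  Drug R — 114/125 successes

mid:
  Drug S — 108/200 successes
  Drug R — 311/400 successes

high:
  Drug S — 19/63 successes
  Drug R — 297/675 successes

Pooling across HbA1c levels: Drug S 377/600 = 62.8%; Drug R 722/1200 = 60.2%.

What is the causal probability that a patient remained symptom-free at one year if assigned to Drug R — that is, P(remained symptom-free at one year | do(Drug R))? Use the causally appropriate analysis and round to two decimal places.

0.60

Within every HbA1c level Drug R has the higher rate, yet pooled Drug S does — Simpson's reversal.
HbA1c is downstream of the drug. One should not condition on a consequence of treatment, so the overall rates are the right comparison.
So P(outcome | do(Drug R)) is just the pooled rate for Drug R: 722/1200 = 0.602.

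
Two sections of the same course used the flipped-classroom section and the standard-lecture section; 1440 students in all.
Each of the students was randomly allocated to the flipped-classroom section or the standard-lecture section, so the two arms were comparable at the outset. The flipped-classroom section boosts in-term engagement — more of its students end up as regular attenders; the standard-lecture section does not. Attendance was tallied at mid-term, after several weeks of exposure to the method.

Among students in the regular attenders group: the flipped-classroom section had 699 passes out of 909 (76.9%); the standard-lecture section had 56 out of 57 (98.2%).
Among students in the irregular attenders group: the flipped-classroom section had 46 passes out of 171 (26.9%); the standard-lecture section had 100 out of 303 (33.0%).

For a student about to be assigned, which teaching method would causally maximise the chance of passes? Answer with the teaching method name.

the flipped-classroom section

Mid-term attendance is recorded after the teaching method and is itself shifted by it — it sits on the causal path from teaching method to outcome. Conditioning on a mediator would strip out part of the effect we want; the pooled comparison gives the total causal effect.
Pooled: the flipped-classroom section 69.0% vs the standard-lecture section 43.3%; the flipped-classroom section is higher overall.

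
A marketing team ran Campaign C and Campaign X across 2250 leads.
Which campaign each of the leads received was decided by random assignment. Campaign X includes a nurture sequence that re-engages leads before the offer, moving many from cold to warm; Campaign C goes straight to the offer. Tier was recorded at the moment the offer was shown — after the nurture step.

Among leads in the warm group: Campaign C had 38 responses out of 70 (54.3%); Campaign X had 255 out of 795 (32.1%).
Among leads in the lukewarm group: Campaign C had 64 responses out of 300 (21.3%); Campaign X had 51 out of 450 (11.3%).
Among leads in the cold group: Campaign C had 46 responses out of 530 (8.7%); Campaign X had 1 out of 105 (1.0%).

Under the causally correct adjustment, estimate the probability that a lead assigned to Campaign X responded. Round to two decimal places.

0.23

Within every engagement tier level Campaign C has the higher rate, yet pooled Campaign X does — Simpson's reversal.
Stratifying would compare campaigns among leads the campaigns themselves sorted into engagement tier groups — a form of selection on an intermediate. The unconditioned pooled rates give the total causal effect.
So P(outcome | do(Campaign X)) is just the pooled rate for Campaign X: 307/1350 = 0.227.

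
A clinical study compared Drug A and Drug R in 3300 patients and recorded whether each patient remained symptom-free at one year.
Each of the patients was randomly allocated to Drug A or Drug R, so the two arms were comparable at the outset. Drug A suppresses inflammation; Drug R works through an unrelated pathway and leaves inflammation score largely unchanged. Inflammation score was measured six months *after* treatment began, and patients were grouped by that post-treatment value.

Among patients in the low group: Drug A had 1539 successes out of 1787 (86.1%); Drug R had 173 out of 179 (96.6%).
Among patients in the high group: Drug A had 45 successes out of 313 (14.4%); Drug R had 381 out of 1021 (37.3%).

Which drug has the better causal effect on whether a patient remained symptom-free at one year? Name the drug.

The inflammation score-specific comparison favours Drug R throughout, but the pooled figures favour Drug A. The question is whether to condition on inflammation score.
Inflammation score is recorded after the drug and is itself shifted by it — it sits on the causal path from drug to outcome. Conditioning on a mediator would strip out part of the effect we want; the pooled comparison gives the total causal effect.
Pooled: Drug A 75.4% vs Drug R 46.2%; Drug A is higher overall.

Drug A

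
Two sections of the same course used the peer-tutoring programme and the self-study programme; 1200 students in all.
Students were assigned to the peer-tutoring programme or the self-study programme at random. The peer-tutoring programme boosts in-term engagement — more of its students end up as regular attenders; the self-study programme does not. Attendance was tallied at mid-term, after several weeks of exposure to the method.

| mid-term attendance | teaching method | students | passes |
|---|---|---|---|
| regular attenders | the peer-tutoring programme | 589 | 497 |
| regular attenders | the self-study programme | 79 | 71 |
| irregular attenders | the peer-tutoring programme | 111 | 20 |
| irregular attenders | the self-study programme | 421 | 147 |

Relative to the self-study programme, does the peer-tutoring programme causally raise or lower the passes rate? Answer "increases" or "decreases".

Stratifying would compare teaching methods among students the teaching methods themselves sorted into mid-term attendance groups — a form of selection on an intermediate. The unconditioned pooled rates give the total causal effect.
Pooled: the peer-tutoring programme 73.9% vs the self-study programme 43.6%; the peer-tutoring programme is higher overall.

increases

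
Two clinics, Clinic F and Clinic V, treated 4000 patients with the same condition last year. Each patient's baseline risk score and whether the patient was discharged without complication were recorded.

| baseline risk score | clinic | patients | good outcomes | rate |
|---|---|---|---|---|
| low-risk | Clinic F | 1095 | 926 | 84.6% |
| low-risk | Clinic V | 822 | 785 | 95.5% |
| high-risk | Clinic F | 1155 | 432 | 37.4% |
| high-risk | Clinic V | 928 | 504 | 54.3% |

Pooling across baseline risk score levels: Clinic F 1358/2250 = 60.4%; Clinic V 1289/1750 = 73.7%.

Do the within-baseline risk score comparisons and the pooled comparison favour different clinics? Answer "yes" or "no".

Within each baseline risk score level (low-risk 84.6% vs 95.5%; high-risk 37.4% vs 54.3%), Clinic V has the higher rate every time. Pooled: 60.4% vs 73.7% — Clinic V has the higher rate overall. They agree.

no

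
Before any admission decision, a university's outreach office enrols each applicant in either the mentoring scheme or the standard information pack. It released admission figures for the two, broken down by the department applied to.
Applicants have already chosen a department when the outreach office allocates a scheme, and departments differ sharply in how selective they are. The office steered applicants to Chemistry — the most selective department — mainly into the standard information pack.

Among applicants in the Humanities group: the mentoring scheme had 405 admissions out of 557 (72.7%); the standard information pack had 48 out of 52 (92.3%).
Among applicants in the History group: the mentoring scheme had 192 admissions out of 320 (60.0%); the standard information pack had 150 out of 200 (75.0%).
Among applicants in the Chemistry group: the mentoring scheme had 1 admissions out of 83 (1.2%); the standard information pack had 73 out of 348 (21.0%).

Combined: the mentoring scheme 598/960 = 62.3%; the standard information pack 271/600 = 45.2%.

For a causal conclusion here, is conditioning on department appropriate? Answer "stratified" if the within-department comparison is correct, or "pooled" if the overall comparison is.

stratified

The department-specific comparison favours the standard information pack throughout, but the pooled figures favour the mentoring scheme. The question is whether to condition on department.
Since department is a pre-existing factor (not a product of the outreach scheme) and it affects the outcome on its own, it is a confounder. The stratified rates, not the pooled rate, identify the causal effect.
Within each level — Humanities: 72.7% vs 92.3%; History: 60.0% vs 75.0%; Chemistry: 1.2% vs 21.0% — the standard information pack is higher every time.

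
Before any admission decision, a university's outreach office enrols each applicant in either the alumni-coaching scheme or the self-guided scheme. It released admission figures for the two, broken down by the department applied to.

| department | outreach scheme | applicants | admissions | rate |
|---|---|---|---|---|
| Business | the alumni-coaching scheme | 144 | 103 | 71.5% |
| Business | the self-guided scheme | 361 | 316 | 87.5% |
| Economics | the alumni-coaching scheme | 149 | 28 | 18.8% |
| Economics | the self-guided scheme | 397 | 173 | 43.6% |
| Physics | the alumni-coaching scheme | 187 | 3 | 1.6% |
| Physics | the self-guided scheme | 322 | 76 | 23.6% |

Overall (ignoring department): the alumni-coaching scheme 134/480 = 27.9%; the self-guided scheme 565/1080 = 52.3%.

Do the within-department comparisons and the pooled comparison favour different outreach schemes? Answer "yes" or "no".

Within each department level (Business 71.5% vs 87.5%; Economics 18.8% vs 43.6%; Physics 1.6% vs 23.6%), the self-guided scheme has the higher rate every time. Pooled: 27.9% vs 52.3% — the self-guided scheme has the higher rate overall. They agree.

no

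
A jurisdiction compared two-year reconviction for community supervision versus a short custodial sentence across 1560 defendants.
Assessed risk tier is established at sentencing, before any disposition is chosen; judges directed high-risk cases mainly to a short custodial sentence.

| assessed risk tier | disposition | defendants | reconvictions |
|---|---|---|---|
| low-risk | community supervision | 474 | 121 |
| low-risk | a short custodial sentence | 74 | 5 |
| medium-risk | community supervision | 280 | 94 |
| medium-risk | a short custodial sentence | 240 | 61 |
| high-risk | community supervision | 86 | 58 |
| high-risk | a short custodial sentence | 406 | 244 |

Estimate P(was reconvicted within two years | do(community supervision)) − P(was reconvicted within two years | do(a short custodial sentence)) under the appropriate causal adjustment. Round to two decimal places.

Assessed risk tier is set before the disposition has any effect — it is not caused by the disposition — and it independently drives the outcome. That makes it a confounder, so the causal comparison is within assessed risk tier levels.
Adjusting over the population distribution of assessed risk tier: 0.351·(0.255−0.068) + 0.333·(0.336−0.254) + 0.315·(0.674−0.601) = +0.116.

+0.12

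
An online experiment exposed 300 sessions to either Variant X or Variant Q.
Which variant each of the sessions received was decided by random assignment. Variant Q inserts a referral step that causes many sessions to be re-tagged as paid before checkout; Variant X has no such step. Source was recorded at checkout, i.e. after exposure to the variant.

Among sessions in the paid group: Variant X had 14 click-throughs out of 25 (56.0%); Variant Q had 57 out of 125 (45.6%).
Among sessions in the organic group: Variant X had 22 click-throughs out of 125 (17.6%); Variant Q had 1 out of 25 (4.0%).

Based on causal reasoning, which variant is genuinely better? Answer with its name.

Variant Q

Because the variant influences traffic source, traffic source is a post-treatment mediator, not a confounder. Stratifying on it would bias the estimate; the causal effect is the crude pooled difference.
Pooled: Variant X 24.0% vs Variant Q 38.7%; Variant Q is higher overall.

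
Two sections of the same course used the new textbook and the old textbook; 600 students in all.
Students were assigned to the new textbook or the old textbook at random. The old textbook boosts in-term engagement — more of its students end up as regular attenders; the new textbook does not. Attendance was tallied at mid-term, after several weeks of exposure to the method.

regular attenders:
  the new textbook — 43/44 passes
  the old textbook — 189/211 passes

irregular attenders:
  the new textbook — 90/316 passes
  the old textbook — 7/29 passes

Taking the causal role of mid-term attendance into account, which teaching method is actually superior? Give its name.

the old textbook

the new textbook is higher inside every mid-term attendance stratum but the old textbook is higher in aggregate. Whether to stratify depends on how mid-term attendance relates to the teaching method.
Stratifying would compare teaching methods among students the teaching methods themselves sorted into mid-term attendance groups — a form of selection on an intermediate. The unconditioned pooled rates give the total causal effect.
Pooled: the new textbook 36.9% vs the old textbook 81.7%; the old textbook is higher overall.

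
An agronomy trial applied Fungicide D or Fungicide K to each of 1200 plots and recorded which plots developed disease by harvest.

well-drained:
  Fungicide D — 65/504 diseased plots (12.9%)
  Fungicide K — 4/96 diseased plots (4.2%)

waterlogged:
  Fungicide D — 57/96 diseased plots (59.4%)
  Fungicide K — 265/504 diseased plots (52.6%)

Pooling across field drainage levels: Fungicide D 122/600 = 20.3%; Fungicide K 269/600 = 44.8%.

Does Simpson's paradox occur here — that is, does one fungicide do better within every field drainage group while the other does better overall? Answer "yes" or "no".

yes

Within each field drainage level (well-drained 12.9% vs 4.2%; waterlogged 59.4% vs 52.6%), Fungicide K has the lower rate every time. Pooled: 20.3% vs 44.8% — Fungicide D has the lower rate overall. The two comparisons disagree.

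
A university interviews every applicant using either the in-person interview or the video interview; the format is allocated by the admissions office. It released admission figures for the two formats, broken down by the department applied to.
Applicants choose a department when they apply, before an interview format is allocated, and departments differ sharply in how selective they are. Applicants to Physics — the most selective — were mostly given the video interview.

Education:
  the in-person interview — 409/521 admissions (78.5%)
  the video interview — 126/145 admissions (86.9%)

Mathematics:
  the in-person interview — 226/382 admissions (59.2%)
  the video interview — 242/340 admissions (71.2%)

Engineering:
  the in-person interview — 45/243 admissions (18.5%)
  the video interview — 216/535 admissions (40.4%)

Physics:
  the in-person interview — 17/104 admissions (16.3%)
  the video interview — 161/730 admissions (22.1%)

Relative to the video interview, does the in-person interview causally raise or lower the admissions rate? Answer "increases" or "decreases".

Here department is a common cause — it drives both which interview format a case falls under and the outcome. The crude comparison mixes populations; the stratum-specific rates are the causally relevant ones.
Within each level — Education: 78.5% vs 86.9%; Mathematics: 59.2% vs 71.2%; Engineering: 18.5% vs 40.4%; Physics: 16.3% vs 22.1% — the video interview is higher every time.

decreases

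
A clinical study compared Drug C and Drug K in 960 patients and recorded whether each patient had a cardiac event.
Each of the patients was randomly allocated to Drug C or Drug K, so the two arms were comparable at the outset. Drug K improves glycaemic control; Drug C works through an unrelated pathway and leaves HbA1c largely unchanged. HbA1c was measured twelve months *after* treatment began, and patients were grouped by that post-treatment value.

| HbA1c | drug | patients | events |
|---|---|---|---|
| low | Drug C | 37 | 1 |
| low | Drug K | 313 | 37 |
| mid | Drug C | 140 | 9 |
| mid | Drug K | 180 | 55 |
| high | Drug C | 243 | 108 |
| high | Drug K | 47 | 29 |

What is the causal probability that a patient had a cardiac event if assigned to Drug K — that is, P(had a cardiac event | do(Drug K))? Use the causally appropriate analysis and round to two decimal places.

0.22

HbA1c lies on the pathway drug → HbA1c → outcome, so adjusting for it blocks the indirect effect. For the total causal effect of drug, use the unadjusted pooled rates.
So P(outcome | do(Drug K)) is just the pooled rate for Drug K: 121/540 = 0.224.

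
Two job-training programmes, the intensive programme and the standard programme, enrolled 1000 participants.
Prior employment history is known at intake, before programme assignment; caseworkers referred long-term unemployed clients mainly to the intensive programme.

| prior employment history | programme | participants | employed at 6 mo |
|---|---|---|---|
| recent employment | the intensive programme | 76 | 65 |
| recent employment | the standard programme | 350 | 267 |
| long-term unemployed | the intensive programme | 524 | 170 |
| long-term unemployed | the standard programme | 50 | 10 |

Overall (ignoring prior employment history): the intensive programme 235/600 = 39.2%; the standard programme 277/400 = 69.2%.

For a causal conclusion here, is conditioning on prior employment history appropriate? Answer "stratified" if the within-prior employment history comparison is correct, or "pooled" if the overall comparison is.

The prior employment history-specific comparison favours the intensive programme throughout, but the pooled figures favour the standard programme. The question is whether to condition on prior employment history.
Nothing the programme does changes prior employment history; the imbalance is an allocation artefact. With prior employment history also predicting the outcome, the pooled figure is confounded, and the within-stratum comparison is the causal one.
Within each level — recent employment: 85.5% vs 76.3%; long-term unemployed: 32.4% vs 20.0% — the intensive programme is higher every time.

stratified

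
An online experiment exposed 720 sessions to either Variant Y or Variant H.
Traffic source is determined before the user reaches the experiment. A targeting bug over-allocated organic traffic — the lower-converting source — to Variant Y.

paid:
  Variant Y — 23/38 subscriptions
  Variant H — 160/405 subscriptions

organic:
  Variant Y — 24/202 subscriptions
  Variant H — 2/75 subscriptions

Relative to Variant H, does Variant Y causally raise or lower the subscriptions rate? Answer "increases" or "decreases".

The traffic source-specific comparison favours Variant Y throughout, but the pooled figures favour Variant H. The question is whether to condition on traffic source.
Traffic source differs across variants for reasons unrelated to any effect of the variant itself, and it separately predicts the outcome — a classic confounder. We must compare within traffic source levels.
Within each level — paid: 60.5% vs 39.5%; organic: 11.9% vs 2.7% — Variant Y is higher every time.

increases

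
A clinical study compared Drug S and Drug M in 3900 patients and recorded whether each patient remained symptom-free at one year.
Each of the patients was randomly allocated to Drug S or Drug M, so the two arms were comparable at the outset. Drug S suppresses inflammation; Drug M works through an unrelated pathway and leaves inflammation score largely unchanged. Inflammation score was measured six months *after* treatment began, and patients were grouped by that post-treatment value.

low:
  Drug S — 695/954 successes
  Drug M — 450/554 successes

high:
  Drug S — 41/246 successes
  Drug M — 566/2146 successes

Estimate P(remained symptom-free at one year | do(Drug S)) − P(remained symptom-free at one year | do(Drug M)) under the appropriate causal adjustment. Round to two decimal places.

+0.24

Stratifying would compare drugs among patients the drugs themselves sorted into inflammation score groups — a form of selection on an intermediate. The unconditioned pooled rates give the total causal effect.
The causal difference is the pooled difference: 0.613 − 0.376 = +0.237.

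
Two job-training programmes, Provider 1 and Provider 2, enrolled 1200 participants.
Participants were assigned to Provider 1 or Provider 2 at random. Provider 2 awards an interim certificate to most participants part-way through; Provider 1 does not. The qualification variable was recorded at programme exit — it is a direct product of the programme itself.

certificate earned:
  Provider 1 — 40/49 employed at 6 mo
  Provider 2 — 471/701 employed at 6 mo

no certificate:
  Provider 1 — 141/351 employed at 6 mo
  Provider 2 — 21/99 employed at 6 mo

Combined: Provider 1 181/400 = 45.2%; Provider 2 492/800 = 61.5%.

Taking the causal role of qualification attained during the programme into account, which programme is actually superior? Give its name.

Qualification attained during the programme here is a post-treatment variable shaped by the programme; conditioning on it would introduce bias rather than remove it. The overall comparison is the causal one.
Pooled: Provider 1 45.2% vs Provider 2 61.5%; Provider 2 is higher overall.

Provider 2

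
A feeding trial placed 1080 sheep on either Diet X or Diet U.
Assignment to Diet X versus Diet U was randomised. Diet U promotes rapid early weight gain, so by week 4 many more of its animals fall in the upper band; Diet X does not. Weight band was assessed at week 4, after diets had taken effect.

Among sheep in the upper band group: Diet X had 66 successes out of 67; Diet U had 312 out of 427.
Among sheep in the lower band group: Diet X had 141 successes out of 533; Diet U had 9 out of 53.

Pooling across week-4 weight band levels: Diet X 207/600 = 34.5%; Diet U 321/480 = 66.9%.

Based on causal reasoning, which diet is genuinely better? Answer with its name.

The distribution of week-4 weight band is itself part of what the diet does — it is an intermediate outcome. Holding it fixed would remove that part of the effect; the total effect is the pooled difference.
Pooled: Diet X 34.5% vs Diet U 66.9%; Diet U is higher overall.

Diet U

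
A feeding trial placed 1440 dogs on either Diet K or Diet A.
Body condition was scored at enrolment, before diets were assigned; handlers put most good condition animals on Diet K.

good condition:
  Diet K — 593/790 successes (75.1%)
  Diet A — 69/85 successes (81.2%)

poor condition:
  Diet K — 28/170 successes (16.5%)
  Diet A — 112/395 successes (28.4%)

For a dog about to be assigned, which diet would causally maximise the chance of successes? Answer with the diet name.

Starting body condition is set before the diet has any effect — it is not caused by the diet — and it independently drives the outcome. That makes it a confounder, so the causal comparison is within starting body condition levels.
Within each level — good condition: 75.1% vs 81.2%; poor condition: 16.5% vs 28.4% — Diet A is higher every time.

Diet A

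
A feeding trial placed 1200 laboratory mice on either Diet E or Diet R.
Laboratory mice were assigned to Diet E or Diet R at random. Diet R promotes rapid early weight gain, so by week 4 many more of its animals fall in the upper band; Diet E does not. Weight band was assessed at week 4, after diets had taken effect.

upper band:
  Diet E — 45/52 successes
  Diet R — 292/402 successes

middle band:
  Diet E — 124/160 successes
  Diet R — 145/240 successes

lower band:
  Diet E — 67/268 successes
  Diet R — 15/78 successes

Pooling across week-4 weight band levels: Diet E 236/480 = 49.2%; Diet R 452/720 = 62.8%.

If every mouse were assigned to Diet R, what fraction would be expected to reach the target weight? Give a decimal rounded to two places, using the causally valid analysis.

0.63

The stratified and pooled comparisons disagree (Diet E wins within each week-4 weight band; Diet R wins overall), so the answer turns on the causal role of week-4 weight band.
Week-4 weight band is downstream of the diet. One should not condition on a consequence of treatment, so the overall rates are the right comparison.
So P(outcome | do(Diet R)) is just the pooled rate for Diet R: 452/720 = 0.628.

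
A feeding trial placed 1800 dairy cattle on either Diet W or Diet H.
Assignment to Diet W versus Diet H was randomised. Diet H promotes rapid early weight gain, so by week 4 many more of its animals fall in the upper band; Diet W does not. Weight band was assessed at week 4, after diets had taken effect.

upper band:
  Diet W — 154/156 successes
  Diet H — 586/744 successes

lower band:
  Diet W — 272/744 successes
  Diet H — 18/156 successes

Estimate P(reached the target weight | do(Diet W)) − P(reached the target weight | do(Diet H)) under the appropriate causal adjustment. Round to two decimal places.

The week-4 weight band-specific comparison favours Diet W throughout, but the pooled figures favour Diet H. The question is whether to condition on week-4 weight band.
Week-4 weight band is downstream of the diet. One should not condition on a consequence of treatment, so the overall rates are the right comparison.
The causal difference is the pooled difference: 0.473 − 0.671 = -0.198.

-0.20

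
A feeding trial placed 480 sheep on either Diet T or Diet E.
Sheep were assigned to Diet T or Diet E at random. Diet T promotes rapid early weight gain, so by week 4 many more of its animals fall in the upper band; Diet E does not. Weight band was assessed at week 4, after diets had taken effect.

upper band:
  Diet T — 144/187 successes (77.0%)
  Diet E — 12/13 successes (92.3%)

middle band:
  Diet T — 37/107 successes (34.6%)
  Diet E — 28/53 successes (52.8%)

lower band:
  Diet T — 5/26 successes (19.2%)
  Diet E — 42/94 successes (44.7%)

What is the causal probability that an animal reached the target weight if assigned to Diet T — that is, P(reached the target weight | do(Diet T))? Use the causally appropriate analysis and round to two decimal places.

Week-4 weight band lies on the pathway diet → week-4 weight band → outcome, so adjusting for it blocks the indirect effect. For the total causal effect of diet, use the unadjusted pooled rates.
So P(outcome | do(Diet T)) is just the pooled rate for Diet T: 186/320 = 0.581.

0.58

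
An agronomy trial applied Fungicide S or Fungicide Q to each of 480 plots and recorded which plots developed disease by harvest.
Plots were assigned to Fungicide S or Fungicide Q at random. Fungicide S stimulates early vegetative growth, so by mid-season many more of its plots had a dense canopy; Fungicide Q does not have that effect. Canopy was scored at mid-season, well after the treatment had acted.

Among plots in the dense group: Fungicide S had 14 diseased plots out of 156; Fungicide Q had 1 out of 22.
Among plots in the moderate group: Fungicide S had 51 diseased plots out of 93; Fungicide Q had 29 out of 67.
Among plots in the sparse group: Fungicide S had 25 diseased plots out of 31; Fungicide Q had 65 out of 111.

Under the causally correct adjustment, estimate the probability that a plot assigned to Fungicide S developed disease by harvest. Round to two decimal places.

0.32

Stratifying would compare fungicides among plots the fungicides themselves sorted into mid-season canopy groups — a form of selection on an intermediate. The unconditioned pooled rates give the total causal effect.
So P(outcome | do(Fungicide S)) is just the pooled rate for Fungicide S: 90/280 = 0.321.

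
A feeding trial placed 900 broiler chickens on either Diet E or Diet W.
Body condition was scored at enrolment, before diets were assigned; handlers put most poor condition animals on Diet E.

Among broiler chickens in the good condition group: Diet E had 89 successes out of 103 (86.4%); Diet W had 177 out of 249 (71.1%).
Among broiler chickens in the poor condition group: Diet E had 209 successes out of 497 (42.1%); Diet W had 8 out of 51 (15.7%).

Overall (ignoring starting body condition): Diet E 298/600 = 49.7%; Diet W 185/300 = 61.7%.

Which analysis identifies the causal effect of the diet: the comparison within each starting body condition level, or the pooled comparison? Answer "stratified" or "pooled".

stratified

The imbalance in starting body condition arose from how broiler chickens were allocated, not from anything the diet did; and starting body condition independently affects the outcome. The pooled gap is confounded — condition on starting body condition.
Within each level — good condition: 86.4% vs 71.1%; poor condition: 42.1% vs 15.7% — Diet E is higher every time.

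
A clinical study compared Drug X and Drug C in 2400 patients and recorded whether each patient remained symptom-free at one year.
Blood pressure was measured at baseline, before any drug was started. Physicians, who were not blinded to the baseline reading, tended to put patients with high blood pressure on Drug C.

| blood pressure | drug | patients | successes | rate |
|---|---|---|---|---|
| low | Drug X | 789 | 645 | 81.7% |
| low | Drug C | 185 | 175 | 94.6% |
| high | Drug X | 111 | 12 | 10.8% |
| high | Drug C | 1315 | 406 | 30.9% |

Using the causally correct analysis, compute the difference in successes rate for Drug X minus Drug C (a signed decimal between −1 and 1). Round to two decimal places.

Nothing the drug does changes blood pressure; the imbalance is an allocation artefact. With blood pressure also predicting the outcome, the pooled figure is confounded, and the within-stratum comparison is the causal one.
Adjusting over the population distribution of blood pressure: 0.406·(0.817−0.946) + 0.594·(0.108−0.309) = -0.171.

-0.17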